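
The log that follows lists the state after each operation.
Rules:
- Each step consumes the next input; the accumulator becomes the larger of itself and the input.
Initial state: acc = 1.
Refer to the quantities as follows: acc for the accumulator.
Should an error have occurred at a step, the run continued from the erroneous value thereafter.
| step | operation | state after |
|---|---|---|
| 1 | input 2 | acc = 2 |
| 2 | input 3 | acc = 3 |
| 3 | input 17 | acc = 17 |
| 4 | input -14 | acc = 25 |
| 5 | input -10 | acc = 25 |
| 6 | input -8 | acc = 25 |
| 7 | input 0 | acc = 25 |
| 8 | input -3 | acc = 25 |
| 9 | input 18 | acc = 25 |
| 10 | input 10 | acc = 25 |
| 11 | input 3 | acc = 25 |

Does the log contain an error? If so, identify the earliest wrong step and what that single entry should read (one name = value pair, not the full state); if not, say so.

Recomputing the run from the initial state:
step 1: acc = 2
step 2: acc = 3
step 3: acc = 17
step 4: acc = 17
step 5: acc = 17
step 6: acc = 17
step 7: acc = 17
step 8: acc = 17
step 9: acc = 18
step 10: acc = 18
step 11: acc = 18
The first disagreement with the log is at step 4, where the value should be acc = 17.

step 4, acc = 17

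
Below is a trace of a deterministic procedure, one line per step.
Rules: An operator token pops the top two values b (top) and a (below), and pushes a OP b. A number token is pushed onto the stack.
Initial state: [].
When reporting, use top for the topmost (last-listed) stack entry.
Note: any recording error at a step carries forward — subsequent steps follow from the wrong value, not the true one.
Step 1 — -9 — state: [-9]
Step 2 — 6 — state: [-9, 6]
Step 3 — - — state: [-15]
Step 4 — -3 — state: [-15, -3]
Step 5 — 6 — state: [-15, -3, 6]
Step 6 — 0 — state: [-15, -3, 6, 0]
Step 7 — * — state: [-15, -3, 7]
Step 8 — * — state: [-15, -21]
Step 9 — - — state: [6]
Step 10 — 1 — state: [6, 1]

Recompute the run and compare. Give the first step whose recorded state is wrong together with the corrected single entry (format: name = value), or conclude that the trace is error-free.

step 7, top = 0

Recomputing the run from the initial state:
step 1: [-9]
step 2: [-9, 6]
step 3: [-15]
step 4: [-15, -3]
step 5: [-15, -3, 6]
step 6: [-15, -3, 6, 0]
step 7: [-15, -3, 0]
step 8: [-15, 0]
step 9: [-15]
step 10: [-15, 1]
The first disagreement with the trace is at step 7, where the value should be top = 0.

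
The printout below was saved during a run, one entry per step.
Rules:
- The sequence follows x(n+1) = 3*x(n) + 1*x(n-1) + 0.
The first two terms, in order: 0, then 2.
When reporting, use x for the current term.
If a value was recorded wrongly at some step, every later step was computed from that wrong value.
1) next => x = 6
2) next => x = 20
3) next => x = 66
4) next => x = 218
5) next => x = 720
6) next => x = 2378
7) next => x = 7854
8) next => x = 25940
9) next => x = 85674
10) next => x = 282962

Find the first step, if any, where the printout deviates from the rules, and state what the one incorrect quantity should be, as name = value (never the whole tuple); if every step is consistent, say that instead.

no error

Recomputing the run from the initial state:
step 1: x = 6
step 2: x = 20
step 3: x = 66
step 4: x = 218
step 5: x = 720
step 6: x = 2378
step 7: x = 7854
step 8: x = 25940
step 9: x = 85674
step 10: x = 282962
This matches the printout at every step.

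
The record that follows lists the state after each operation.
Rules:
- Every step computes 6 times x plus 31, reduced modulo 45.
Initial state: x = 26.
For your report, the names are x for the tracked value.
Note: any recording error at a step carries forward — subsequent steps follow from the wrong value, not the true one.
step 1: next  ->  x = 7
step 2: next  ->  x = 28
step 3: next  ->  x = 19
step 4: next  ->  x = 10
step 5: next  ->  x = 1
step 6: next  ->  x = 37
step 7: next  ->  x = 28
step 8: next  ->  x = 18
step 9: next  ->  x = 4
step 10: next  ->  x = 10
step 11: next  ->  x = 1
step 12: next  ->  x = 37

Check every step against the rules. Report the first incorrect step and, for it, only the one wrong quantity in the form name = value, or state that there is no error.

step 8, x = 19

Step 1: x = (6*26 + 31) mod 45 = 7 — agrees with the record.
Step 2: x = (6*7 + 31) mod 45 = 28 — consistent with the record.
Step 3: x = (6*28 + 31) mod 45 = 19 — exactly as logged.
Step 4: x = (6*19 + 31) mod 45 = 10 — agrees with the record.
Step 5: x = (6*10 + 31) mod 45 = 1 — exactly as logged.
Step 6: x = (6*1 + 31) mod 45 = 37 — exactly as logged.
Step 7: x = (6*37 + 31) mod 45 = 28 — verified.
Step 8: x = (6*28 + 31) mod 45 = 19 — first mismatch against the record.
The audit stops at step 8: the recorded entry is wrong and should be x = 19.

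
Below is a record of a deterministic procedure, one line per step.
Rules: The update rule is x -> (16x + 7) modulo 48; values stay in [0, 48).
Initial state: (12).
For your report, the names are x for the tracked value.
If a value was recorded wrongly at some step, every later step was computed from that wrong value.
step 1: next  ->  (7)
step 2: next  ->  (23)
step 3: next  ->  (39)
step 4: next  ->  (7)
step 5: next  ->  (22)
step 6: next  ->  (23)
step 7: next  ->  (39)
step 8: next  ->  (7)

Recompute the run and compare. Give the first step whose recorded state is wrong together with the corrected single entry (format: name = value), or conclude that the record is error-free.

Step 1: x = (16*12 + 7) mod 48 = 7 — no discrepancy.
Step 2: x = (16*7 + 7) mod 48 = 23 — agrees with the record.
Step 3: x = (16*23 + 7) mod 48 = 39 — confirmed correct.
Step 4: x = (16*39 + 7) mod 48 = 7 — agrees with the record.
Step 5: x = (16*7 + 7) mod 48 = 23 — a discrepancy with the record.
The earliest wrong entry is at step 5: it should read x = 23.

step 5, x = 23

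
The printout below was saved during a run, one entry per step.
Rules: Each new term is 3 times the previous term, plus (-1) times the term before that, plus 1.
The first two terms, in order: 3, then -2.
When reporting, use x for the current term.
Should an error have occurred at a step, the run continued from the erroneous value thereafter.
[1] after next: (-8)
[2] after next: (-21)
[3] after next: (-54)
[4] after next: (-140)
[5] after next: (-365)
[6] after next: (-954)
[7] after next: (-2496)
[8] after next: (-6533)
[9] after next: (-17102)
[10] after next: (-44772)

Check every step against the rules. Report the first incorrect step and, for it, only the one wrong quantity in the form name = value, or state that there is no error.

1. x = 3*(-2) + (-1)*(3) + (1) = -8 (no discrepancy)
2. x = 3*(-8) + (-1)*(-2) + (1) = -21 (in agreement)
3. x = 3*(-21) + (-1)*(-8) + (1) = -54 (verified)
4. x = 3*(-54) + (-1)*(-21) + (1) = -140 (exactly as logged)
5. x = 3*(-140) + (-1)*(-54) + (1) = -365 (checks out)
6. x = 3*(-365) + (-1)*(-140) + (1) = -954 (confirmed correct)
7. x = 3*(-954) + (-1)*(-365) + (1) = -2496 (agrees with the printout)
8. x = 3*(-2496) + (-1)*(-954) + (1) = -6533 (consistent with the printout)
9. x = 3*(-6533) + (-1)*(-2496) + (1) = -17102 (checks out)
10. x = 3*(-17102) + (-1)*(-6533) + (1) = -44772 (same as recorded)
No step deviates from the rules.

no error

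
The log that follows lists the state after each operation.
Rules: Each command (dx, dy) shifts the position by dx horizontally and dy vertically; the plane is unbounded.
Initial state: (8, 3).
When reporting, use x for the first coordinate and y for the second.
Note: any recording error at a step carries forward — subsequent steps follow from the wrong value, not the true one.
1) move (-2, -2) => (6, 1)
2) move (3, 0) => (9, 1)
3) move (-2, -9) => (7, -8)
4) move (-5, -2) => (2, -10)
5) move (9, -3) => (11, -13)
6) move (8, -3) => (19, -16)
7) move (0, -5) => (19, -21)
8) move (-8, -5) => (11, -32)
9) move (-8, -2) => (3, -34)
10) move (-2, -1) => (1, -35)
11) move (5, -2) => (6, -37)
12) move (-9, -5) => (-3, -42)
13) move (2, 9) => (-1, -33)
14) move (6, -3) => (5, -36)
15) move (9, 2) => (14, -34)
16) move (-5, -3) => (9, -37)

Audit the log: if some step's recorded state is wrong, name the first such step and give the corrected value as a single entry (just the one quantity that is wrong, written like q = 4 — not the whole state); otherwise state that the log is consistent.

Step 1: x = 8 + (-2) = 6, y = 3 + (-2) = 1 — in agreement.
Step 2: x = 6 + (3) = 9, y = 1 + (0) = 1 — same as recorded.
Step 3: x = 9 + (-2) = 7, y = 1 + (-9) = -8 — matches.
Step 4: x = 7 + (-5) = 2, y = -8 + (-2) = -10 — in agreement.
Step 5: x = 2 + (9) = 11, y = -10 + (-3) = -13 — consistent with the log.
Step 6: x = 11 + (8) = 19, y = -13 + (-3) = -16 — agrees with the log.
Step 7: x = 19 + (0) = 19, y = -16 + (-5) = -21 — exactly as logged.
Step 8: x = 19 + (-8) = 11, y = -21 + (-5) = -26 — this is not what the log shows.
First incorrect step: 8; the correct value is y = -26.

step 8, y = -26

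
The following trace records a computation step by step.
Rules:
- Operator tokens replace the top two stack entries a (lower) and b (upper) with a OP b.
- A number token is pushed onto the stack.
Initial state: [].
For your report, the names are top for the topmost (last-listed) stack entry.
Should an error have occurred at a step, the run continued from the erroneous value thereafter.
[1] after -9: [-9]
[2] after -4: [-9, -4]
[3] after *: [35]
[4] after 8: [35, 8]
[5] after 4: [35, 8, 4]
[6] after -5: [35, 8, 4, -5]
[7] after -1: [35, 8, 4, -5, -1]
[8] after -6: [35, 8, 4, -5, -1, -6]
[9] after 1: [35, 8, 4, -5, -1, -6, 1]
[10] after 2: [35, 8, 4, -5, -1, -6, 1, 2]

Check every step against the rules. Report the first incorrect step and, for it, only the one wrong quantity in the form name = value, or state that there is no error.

step 3, top = 36

Step 1: push -9: top = -9 — checks out.
Step 2: push -4: top = -4 — exactly as logged.
Step 3: -9 * -4 = 36 — this is not what the trace shows.
That makes step 3 the first incorrect line — top = 36 is what it should show.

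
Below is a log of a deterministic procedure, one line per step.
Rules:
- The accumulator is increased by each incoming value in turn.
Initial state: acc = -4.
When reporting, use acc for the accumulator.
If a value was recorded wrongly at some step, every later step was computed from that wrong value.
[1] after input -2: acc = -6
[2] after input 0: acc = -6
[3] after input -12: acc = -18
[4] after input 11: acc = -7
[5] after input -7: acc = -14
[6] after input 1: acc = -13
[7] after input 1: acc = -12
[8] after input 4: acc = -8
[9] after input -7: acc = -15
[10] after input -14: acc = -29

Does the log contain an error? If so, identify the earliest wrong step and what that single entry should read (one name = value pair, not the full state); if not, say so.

Step 1: acc = -4 + -2 = -6 — same as recorded.
Step 2: acc = -6 + 0 = -6 — consistent with the log.
Step 3: acc = -6 + -12 = -18 — agrees with the log.
Step 4: acc = -18 + 11 = -7 — exactly as logged.
Step 5: acc = -7 + -7 = -14 — exactly as logged.
Step 6: acc = -14 + 1 = -13 — matches.
Step 7: acc = -13 + 1 = -12 — same as recorded.
Step 8: acc = -12 + 4 = -8 — agrees with the log.
Step 9: acc = -8 + -7 = -15 — in agreement.
Step 10: acc = -15 + -14 = -29 — verified.
The whole run recomputes cleanly — no discrepancies.

no error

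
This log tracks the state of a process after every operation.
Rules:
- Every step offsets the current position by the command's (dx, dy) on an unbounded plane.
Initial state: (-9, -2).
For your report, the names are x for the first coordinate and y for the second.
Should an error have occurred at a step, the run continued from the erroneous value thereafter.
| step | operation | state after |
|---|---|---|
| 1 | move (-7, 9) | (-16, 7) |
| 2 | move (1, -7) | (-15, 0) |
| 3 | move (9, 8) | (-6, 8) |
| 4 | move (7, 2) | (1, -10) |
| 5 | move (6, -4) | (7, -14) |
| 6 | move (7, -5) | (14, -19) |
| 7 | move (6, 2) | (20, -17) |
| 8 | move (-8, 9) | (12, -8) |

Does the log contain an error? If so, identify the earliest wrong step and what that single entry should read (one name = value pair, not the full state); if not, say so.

step 4, y = 10

1. x = -9 + (-7) = -16, y = -2 + (9) = 7 (same as recorded)
2. x = -16 + (1) = -15, y = 7 + (-7) = 0 (consistent with the log)
3. x = -15 + (9) = -6, y = 0 + (8) = 8 (consistent with the log)
4. x = -6 + (7) = 1, y = 8 + (2) = 10 (the log disagrees here)
Step 4 is the first one off; corrected, y = 10.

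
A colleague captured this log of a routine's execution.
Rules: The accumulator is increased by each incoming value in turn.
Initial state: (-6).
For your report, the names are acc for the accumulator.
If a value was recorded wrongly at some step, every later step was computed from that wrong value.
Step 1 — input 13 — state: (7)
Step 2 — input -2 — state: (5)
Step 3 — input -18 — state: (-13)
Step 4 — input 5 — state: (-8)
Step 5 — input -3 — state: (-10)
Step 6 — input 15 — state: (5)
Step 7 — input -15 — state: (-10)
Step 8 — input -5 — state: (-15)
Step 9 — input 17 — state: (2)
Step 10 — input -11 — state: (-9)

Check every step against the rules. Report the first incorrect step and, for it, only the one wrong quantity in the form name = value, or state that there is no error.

step 5, acc = -11

Step 1: acc = -6 + 13 = 7 — consistent with the log.
Step 2: acc = 7 + -2 = 5 — matches.
Step 3: acc = 5 + -18 = -13 — same as recorded.
Step 4: acc = -13 + 5 = -8 — same as recorded.
Step 5: acc = -8 + -3 = -11 — a discrepancy with the log.
Conclusion: step 5 carries the first error; the entry should be acc = -11.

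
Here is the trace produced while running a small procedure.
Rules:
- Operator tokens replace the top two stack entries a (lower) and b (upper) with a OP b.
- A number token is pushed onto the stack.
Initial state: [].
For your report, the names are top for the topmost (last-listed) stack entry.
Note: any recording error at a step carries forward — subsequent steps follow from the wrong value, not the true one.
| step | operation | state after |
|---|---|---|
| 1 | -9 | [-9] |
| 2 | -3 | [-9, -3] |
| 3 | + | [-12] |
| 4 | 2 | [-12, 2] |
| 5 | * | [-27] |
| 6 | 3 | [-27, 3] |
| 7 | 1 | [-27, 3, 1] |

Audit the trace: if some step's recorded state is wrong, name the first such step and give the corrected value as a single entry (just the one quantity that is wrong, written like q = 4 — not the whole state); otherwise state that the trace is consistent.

step 5, top = -24

Recomputing the run from the initial state:
step 1: [-9]
step 2: [-9, -3]
step 3: [-12]
step 4: [-12, 2]
step 5: [-24]
step 6: [-24, 3]
step 7: [-24, 3, 1]
The first disagreement with the trace is at step 5, where the value should be top = -24.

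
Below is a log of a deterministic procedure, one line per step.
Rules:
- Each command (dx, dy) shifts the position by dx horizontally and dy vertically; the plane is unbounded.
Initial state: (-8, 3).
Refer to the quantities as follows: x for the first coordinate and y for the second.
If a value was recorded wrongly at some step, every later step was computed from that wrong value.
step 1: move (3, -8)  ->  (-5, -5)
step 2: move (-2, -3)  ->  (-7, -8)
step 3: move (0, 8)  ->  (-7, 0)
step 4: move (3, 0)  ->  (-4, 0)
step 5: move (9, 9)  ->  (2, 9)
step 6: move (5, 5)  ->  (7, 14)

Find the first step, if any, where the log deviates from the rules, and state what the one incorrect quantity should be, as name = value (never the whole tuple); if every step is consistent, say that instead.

step 5, x = 5

Step 1: x = -8 + (3) = -5, y = 3 + (-8) = -5 — checks out.
Step 2: x = -5 + (-2) = -7, y = -5 + (-3) = -8 — confirmed correct.
Step 3: x = -7 + (0) = -7, y = -8 + (8) = 0 — no discrepancy.
Step 4: x = -7 + (3) = -4, y = 0 + (0) = 0 — in agreement.
Step 5: x = -4 + (9) = 5, y = 0 + (9) = 9 — the entry is off here.
The earliest wrong entry is at step 5: it should read x = 5.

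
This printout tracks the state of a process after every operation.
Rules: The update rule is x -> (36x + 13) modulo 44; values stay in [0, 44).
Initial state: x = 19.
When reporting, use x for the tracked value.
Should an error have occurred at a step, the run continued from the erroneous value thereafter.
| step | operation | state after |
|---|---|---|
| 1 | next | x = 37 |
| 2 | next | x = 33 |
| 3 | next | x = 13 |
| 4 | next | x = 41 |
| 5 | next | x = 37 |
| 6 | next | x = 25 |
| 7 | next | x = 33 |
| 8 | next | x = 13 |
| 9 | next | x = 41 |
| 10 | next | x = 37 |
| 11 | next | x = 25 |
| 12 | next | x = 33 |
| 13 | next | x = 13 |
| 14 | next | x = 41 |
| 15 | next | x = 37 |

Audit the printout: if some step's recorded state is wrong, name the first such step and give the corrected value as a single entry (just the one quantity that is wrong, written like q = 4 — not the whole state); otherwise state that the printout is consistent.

step 2, x = 25

Recomputing the run from the initial state:
step 1: x = 37
step 2: x = 25
step 3: x = 33
step 4: x = 13
step 5: x = 41
step 6: x = 37
step 7: x = 25
step 8: x = 33
step 9: x = 13
step 10: x = 41
step 11: x = 37
step 12: x = 25
step 13: x = 33
step 14: x = 13
step 15: x = 41
The first disagreement with the printout is at step 2, where the value should be x = 25.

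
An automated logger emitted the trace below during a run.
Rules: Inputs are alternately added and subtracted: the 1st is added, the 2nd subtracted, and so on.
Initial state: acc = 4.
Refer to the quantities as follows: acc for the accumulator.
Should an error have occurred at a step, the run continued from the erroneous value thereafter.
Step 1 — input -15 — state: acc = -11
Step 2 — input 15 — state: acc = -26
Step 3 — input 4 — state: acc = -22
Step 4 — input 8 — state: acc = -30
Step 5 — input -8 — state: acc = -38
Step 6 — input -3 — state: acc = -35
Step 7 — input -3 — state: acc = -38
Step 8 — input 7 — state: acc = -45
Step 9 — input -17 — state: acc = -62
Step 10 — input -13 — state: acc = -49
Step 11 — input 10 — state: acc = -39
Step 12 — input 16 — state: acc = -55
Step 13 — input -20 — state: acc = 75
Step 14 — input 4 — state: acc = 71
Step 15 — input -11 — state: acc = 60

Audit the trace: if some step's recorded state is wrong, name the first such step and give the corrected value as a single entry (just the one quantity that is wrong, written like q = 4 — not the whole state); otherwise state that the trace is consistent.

step 13, acc = -75

Recomputing the run from the initial state:
step 1: acc = -11
step 2: acc = -26
step 3: acc = -22
step 4: acc = -30
step 5: acc = -38
step 6: acc = -35
step 7: acc = -38
step 8: acc = -45
step 9: acc = -62
step 10: acc = -49
step 11: acc = -39
step 12: acc = -55
step 13: acc = -75
step 14: acc = -79
step 15: acc = -90
The first disagreement with the trace is at step 13, where the value should be acc = -75.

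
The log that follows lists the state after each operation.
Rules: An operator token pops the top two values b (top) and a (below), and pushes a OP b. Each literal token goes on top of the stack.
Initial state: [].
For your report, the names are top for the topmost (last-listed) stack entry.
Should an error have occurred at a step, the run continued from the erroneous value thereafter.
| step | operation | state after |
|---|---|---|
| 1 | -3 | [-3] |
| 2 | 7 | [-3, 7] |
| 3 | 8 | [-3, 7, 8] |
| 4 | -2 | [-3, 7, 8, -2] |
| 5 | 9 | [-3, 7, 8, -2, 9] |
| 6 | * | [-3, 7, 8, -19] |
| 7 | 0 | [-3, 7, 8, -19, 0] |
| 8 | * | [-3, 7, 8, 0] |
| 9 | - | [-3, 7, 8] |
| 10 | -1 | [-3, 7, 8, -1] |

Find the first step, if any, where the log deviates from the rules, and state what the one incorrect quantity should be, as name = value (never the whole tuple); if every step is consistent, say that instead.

step 1: push -3: top = -3 -> verified
step 2: push 7: top = 7 -> checks out
step 3: push 8: top = 8 -> consistent with the log
step 4: push -2: top = -2 -> agrees with the log
step 5: push 9: top = 9 -> agrees with the log
step 6: -2 * 9 = -18 -> the entry is off here
Conclusion: step 6 carries the first error; the entry should be top = -18.

step 6, top = -18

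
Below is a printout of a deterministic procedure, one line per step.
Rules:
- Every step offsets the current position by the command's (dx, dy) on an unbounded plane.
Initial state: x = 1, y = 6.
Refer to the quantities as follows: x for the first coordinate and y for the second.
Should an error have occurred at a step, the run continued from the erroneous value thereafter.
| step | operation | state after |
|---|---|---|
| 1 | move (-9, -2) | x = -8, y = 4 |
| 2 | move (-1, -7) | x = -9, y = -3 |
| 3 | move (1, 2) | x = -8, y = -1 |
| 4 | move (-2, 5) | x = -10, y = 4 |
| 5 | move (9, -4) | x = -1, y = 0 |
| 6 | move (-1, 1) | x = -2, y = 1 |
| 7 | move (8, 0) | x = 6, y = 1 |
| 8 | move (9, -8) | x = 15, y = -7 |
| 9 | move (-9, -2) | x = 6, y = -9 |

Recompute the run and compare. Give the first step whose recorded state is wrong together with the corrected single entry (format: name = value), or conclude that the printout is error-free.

no error

1. x = 1 + (-9) = -8, y = 6 + (-2) = 4 (exactly as logged)
2. x = -8 + (-1) = -9, y = 4 + (-7) = -3 (verified)
3. x = -9 + (1) = -8, y = -3 + (2) = -1 (matches)
4. x = -8 + (-2) = -10, y = -1 + (5) = 4 (in agreement)
5. x = -10 + (9) = -1, y = 4 + (-4) = 0 (verified)
6. x = -1 + (-1) = -2, y = 0 + (1) = 1 (checks out)
7. x = -2 + (8) = 6, y = 1 + (0) = 1 (no discrepancy)
8. x = 6 + (9) = 15, y = 1 + (-8) = -7 (same as recorded)
9. x = 15 + (-9) = 6, y = -7 + (-2) = -9 (verified)
The recomputation confirms every line.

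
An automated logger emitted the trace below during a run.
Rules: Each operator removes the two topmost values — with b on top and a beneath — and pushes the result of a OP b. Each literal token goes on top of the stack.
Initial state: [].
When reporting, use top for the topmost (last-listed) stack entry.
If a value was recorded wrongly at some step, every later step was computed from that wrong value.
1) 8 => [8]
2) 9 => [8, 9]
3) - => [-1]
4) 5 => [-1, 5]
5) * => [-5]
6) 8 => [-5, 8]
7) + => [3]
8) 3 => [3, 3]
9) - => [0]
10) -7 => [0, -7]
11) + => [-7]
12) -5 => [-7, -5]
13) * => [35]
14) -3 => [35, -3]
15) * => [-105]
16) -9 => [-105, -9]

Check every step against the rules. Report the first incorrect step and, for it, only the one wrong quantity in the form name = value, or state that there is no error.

no error

Recomputing the run from the initial state:
step 1: [8]
step 2: [8, 9]
step 3: [-1]
step 4: [-1, 5]
step 5: [-5]
step 6: [-5, 8]
step 7: [3]
step 8: [3, 3]
step 9: [0]
step 10: [0, -7]
step 11: [-7]
step 12: [-7, -5]
step 13: [35]
step 14: [35, -3]
step 15: [-105]
step 16: [-105, -9]
This matches the trace at every step.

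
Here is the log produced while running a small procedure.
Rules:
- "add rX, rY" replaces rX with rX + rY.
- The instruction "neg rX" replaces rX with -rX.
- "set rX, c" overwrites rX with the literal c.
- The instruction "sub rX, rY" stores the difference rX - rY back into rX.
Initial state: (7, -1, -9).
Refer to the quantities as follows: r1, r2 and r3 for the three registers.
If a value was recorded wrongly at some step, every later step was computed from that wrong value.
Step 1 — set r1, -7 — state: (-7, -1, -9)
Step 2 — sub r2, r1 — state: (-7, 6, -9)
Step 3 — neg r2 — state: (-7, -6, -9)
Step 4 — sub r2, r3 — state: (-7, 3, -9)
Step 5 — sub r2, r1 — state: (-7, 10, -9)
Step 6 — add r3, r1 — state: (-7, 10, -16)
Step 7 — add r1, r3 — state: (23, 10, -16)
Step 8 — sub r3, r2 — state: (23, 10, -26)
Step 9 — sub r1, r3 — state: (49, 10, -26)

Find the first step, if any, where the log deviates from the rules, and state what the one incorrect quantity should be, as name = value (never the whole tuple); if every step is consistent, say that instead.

Recomputing the run from the initial state:
step 1: r1 = -7, r2 = -1, r3 = -9
step 2: r1 = -7, r2 = 6, r3 = -9
step 3: r1 = -7, r2 = -6, r3 = -9
step 4: r1 = -7, r2 = 3, r3 = -9
step 5: r1 = -7, r2 = 10, r3 = -9
step 6: r1 = -7, r2 = 10, r3 = -16
step 7: r1 = -23, r2 = 10, r3 = -16
step 8: r1 = -23, r2 = 10, r3 = -26
step 9: r1 = 3, r2 = 10, r3 = -26
The first disagreement with the log is at step 7, where the value should be r1 = -23.

step 7, r1 = -23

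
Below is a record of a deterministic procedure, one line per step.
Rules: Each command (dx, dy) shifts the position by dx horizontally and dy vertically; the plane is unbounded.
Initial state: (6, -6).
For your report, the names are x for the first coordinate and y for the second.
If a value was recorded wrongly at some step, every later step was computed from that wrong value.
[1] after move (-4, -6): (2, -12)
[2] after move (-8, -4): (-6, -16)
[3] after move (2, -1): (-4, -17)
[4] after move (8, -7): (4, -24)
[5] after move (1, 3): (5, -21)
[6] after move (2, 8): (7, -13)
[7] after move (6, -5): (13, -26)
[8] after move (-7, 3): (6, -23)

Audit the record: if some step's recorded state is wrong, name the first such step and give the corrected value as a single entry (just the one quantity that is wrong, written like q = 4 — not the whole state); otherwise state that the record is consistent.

step 7, y = -18

step 1: x = 6 + (-4) = 2, y = -6 + (-6) = -12 -> matches
step 2: x = 2 + (-8) = -6, y = -12 + (-4) = -16 -> same as recorded
step 3: x = -6 + (2) = -4, y = -16 + (-1) = -17 -> exactly as logged
step 4: x = -4 + (8) = 4, y = -17 + (-7) = -24 -> matches
step 5: x = 4 + (1) = 5, y = -24 + (3) = -21 -> in agreement
step 6: x = 5 + (2) = 7, y = -21 + (8) = -13 -> matches
step 7: x = 7 + (6) = 13, y = -13 + (-5) = -18 -> the record has a different value
That makes step 7 the first incorrect line — y = -18 is what it should show.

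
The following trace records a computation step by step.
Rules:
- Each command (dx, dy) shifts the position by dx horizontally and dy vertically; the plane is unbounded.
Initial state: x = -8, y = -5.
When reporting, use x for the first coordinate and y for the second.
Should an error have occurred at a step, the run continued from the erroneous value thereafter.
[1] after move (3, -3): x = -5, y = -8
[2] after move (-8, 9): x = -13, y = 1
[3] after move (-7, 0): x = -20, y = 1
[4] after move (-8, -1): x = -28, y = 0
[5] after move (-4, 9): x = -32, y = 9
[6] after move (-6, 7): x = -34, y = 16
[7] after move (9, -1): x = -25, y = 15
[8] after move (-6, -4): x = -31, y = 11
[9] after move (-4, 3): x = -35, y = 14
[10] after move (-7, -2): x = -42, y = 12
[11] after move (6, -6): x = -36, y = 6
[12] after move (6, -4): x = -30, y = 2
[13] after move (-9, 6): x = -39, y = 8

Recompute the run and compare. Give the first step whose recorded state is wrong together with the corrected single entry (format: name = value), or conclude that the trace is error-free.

1. x = -8 + (3) = -5, y = -5 + (-3) = -8 (confirmed correct)
2. x = -5 + (-8) = -13, y = -8 + (9) = 1 (in agreement)
3. x = -13 + (-7) = -20, y = 1 + (0) = 1 (no discrepancy)
4. x = -20 + (-8) = -28, y = 1 + (-1) = 0 (no discrepancy)
5. x = -28 + (-4) = -32, y = 0 + (9) = 9 (same as recorded)
6. x = -32 + (-6) = -38, y = 9 + (7) = 16 (the recorded entry deviates here)
Conclusion: step 6 carries the first error; the entry should be x = -38.

step 6, x = -38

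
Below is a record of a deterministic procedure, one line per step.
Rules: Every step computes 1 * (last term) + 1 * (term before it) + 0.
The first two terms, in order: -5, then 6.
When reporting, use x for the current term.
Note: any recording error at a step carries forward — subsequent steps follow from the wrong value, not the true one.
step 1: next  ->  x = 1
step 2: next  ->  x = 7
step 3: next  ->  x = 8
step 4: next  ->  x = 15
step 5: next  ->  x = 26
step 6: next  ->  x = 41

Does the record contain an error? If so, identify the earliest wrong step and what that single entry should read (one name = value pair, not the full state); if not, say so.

step 5, x = 23

Recomputing the run from the initial state:
step 1: x = 1
step 2: x = 7
step 3: x = 8
step 4: x = 15
step 5: x = 23
step 6: x = 38
The first disagreement with the record is at step 5, where the value should be x = 23.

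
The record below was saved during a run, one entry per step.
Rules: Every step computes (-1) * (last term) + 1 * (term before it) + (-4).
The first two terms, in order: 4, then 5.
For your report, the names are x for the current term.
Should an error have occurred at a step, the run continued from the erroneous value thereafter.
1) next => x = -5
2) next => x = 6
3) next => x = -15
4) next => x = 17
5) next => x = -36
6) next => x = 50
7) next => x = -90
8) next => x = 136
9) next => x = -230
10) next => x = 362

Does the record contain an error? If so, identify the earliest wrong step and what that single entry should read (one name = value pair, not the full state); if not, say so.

step 6, x = 49

Recomputing the run from the initial state:
step 1: x = -5
step 2: x = 6
step 3: x = -15
step 4: x = 17
step 5: x = -36
step 6: x = 49
step 7: x = -89
step 8: x = 134
step 9: x = -227
step 10: x = 357
The first disagreement with the record is at step 6, where the value should be x = 49.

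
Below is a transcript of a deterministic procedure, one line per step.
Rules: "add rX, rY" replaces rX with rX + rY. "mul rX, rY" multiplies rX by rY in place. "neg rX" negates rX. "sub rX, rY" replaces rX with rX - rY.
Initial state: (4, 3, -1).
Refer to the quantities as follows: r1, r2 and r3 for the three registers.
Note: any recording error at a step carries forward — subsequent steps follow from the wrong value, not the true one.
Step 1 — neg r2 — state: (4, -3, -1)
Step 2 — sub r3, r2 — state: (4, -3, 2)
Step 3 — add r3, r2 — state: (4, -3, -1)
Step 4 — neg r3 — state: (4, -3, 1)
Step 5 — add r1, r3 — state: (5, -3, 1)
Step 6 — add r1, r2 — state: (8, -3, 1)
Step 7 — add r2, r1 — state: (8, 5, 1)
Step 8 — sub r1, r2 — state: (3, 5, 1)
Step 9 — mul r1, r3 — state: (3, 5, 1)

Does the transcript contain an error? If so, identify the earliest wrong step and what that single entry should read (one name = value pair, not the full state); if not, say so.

step 6, r1 = 2

1. r2 = -(3) = -3 (in agreement)
2. r3 = -1 - -3 = 2 (checks out)
3. r3 = 2 + -3 = -1 (consistent with the transcript)
4. r3 = -(-1) = 1 (same as recorded)
5. r1 = 4 + 1 = 5 (exactly as logged)
6. r1 = 5 + -3 = 2 (the transcript has a different value)
So the first discrepancy is step 6, where the right value is r1 = 2.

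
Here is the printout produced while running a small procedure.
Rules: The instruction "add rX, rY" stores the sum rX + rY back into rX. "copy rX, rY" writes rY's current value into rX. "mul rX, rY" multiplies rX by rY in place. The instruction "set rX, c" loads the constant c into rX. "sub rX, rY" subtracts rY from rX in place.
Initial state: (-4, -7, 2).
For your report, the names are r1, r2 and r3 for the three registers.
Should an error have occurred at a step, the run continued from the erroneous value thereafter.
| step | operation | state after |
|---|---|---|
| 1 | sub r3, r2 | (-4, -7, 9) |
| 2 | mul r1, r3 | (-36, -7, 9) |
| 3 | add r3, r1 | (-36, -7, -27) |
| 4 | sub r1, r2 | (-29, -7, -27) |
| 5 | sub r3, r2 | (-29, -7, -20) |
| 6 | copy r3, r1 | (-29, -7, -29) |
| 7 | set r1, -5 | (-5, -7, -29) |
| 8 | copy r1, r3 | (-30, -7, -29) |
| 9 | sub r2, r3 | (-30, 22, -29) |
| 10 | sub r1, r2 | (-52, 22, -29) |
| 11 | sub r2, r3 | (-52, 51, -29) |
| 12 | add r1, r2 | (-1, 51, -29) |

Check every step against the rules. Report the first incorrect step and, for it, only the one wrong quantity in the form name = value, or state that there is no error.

Recomputing the run from the initial state:
step 1: r1 = -4, r2 = -7, r3 = 9
step 2: r1 = -36, r2 = -7, r3 = 9
step 3: r1 = -36, r2 = -7, r3 = -27
step 4: r1 = -29, r2 = -7, r3 = -27
step 5: r1 = -29, r2 = -7, r3 = -20
step 6: r1 = -29, r2 = -7, r3 = -29
step 7: r1 = -5, r2 = -7, r3 = -29
step 8: r1 = -29, r2 = -7, r3 = -29
step 9: r1 = -29, r2 = 22, r3 = -29
step 10: r1 = -51, r2 = 22, r3 = -29
step 11: r1 = -51, r2 = 51, r3 = -29
step 12: r1 = 0, r2 = 51, r3 = -29
The first disagreement with the printout is at step 8, where the value should be r1 = -29.

step 8, r1 = -29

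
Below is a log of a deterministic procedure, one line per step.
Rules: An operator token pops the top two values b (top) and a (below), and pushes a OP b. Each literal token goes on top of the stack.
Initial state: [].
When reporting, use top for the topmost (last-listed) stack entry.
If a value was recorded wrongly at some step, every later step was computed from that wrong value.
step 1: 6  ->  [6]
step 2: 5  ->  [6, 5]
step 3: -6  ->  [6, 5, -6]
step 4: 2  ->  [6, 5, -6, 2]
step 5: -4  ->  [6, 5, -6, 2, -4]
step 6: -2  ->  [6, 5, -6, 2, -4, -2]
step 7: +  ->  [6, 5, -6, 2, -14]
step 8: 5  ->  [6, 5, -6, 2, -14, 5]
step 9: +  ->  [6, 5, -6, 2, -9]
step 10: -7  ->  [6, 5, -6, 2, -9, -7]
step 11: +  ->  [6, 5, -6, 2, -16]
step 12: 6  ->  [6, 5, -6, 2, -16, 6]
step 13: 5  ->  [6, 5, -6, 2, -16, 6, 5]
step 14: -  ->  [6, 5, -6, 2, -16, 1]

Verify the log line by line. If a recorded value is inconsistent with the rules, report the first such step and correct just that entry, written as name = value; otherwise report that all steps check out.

Recomputing the run from the initial state:
step 1: [6]
step 2: [6, 5]
step 3: [6, 5, -6]
step 4: [6, 5, -6, 2]
step 5: [6, 5, -6, 2, -4]
step 6: [6, 5, -6, 2, -4, -2]
step 7: [6, 5, -6, 2, -6]
step 8: [6, 5, -6, 2, -6, 5]
step 9: [6, 5, -6, 2, -1]
step 10: [6, 5, -6, 2, -1, -7]
step 11: [6, 5, -6, 2, -8]
step 12: [6, 5, -6, 2, -8, 6]
step 13: [6, 5, -6, 2, -8, 6, 5]
step 14: [6, 5, -6, 2, -8, 1]
The first disagreement with the log is at step 7, where the value should be top = -6.

step 7, top = -6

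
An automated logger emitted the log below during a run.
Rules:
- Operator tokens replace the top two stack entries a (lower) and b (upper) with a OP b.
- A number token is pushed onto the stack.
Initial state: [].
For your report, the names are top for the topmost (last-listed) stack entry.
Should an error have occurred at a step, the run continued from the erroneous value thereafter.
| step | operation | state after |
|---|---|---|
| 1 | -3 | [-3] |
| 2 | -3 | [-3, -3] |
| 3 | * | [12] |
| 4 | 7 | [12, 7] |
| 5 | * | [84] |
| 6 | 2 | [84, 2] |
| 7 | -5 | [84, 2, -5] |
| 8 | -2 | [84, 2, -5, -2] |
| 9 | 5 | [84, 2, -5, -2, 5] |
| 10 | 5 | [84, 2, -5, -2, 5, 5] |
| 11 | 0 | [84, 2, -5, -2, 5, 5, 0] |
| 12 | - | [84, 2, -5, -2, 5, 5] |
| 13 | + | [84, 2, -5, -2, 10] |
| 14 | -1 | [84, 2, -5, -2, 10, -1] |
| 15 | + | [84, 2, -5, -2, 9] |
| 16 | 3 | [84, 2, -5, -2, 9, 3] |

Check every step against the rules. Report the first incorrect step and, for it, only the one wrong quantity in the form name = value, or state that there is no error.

step 3, top = 9

Step 1: push -3: top = -3 — no discrepancy.
Step 2: push -3: top = -3 — no discrepancy.
Step 3: -3 * -3 = 9 — this is not what the log shows.
Conclusion: step 3 carries the first error; the entry should be top = 9.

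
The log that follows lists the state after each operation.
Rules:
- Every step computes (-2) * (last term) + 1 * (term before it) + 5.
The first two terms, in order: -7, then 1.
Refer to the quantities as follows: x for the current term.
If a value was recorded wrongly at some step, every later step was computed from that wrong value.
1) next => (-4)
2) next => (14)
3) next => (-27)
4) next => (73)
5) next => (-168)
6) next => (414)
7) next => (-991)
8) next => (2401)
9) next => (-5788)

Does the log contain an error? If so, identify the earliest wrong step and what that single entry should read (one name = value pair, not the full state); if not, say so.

1. x = -2*(1) + (1)*(-7) + (5) = -4 (matches)
2. x = -2*(-4) + (1)*(1) + (5) = 14 (matches)
3. x = -2*(14) + (1)*(-4) + (5) = -27 (no discrepancy)
4. x = -2*(-27) + (1)*(14) + (5) = 73 (same as recorded)
5. x = -2*(73) + (1)*(-27) + (5) = -168 (verified)
6. x = -2*(-168) + (1)*(73) + (5) = 414 (checks out)
7. x = -2*(414) + (1)*(-168) + (5) = -991 (exactly as logged)
8. x = -2*(-991) + (1)*(414) + (5) = 2401 (same as recorded)
9. x = -2*(2401) + (1)*(-991) + (5) = -5788 (matches)
The recomputation confirms every line.

no error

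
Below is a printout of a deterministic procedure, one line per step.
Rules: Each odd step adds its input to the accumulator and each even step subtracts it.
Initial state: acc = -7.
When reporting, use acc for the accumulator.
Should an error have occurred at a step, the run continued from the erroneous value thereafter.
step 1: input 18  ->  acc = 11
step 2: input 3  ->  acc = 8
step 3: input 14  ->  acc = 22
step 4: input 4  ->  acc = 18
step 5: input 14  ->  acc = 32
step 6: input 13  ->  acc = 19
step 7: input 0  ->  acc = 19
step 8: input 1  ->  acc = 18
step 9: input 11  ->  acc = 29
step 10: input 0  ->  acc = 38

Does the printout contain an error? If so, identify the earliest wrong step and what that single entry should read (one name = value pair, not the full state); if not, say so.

step 1: acc = -7 + 18 = 11 -> verified
step 2: acc = 11 - 3 = 8 -> verified
step 3: acc = 8 + 14 = 22 -> exactly as logged
step 4: acc = 22 - 4 = 18 -> same as recorded
step 5: acc = 18 + 14 = 32 -> verified
step 6: acc = 32 - 13 = 19 -> consistent with the printout
step 7: acc = 19 + 0 = 19 -> same as recorded
step 8: acc = 19 - 1 = 18 -> confirmed correct
step 9: acc = 18 + 11 = 29 -> same as recorded
step 10: acc = 29 - 0 = 29 -> the entry is off here
Step 10 is the first one off; corrected, acc = 29.

step 10, acc = 29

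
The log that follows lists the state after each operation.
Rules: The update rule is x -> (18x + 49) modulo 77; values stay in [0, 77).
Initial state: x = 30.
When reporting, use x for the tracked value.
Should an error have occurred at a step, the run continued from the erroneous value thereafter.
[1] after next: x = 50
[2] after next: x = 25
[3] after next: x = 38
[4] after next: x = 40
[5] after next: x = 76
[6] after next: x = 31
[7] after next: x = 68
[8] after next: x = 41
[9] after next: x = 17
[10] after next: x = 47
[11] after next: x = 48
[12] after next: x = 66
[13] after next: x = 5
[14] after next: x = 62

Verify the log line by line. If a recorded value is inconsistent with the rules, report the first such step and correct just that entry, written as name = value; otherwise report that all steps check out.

Recomputing the run from the initial state:
step 1: x = 50
step 2: x = 25
step 3: x = 37
step 4: x = 22
step 5: x = 60
step 6: x = 51
step 7: x = 43
step 8: x = 53
step 9: x = 2
step 10: x = 8
step 11: x = 39
step 12: x = 58
step 13: x = 15
step 14: x = 11
The first disagreement with the log is at step 3, where the value should be x = 37.

step 3, x = 37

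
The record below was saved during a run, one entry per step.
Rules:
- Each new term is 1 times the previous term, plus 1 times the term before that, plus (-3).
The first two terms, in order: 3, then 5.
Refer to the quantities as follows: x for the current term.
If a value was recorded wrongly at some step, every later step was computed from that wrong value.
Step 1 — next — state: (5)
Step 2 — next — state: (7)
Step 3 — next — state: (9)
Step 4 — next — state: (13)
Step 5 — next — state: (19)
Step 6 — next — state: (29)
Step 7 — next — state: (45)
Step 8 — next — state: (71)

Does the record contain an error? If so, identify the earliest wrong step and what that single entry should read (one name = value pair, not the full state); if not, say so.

no error

Recomputing the run from the initial state:
step 1: x = 5
step 2: x = 7
step 3: x = 9
step 4: x = 13
step 5: x = 19
step 6: x = 29
step 7: x = 45
step 8: x = 71
This matches the record at every step.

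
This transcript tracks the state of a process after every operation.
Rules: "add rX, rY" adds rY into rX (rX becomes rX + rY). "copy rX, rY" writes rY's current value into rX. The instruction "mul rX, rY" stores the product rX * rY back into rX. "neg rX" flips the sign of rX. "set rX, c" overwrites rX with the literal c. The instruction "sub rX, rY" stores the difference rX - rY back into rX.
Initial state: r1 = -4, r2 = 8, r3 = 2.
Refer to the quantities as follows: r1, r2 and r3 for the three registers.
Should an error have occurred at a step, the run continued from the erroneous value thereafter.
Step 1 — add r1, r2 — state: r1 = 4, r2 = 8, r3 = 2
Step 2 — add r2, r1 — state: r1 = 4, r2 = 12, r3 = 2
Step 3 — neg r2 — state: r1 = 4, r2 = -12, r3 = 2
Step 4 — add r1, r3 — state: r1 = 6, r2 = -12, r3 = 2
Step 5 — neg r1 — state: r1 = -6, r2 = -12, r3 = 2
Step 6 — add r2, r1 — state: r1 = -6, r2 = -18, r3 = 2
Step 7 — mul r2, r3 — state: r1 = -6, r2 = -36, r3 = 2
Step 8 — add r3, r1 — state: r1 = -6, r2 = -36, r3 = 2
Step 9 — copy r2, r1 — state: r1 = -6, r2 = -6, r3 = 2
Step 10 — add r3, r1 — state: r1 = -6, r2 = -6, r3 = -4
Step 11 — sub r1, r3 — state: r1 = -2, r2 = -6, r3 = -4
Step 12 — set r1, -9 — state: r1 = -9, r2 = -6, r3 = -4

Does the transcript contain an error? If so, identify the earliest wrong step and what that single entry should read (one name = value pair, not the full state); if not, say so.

step 8, r3 = -4

step 1: r1 = -4 + 8 = 4 -> same as recorded
step 2: r2 = 8 + 4 = 12 -> consistent with the transcript
step 3: r2 = -(12) = -12 -> matches
step 4: r1 = 4 + 2 = 6 -> exactly as logged
step 5: r1 = -(6) = -6 -> consistent with the transcript
step 6: r2 = -12 + -6 = -18 -> matches
step 7: r2 = -18 * 2 = -36 -> verified
step 8: r3 = 2 + -6 = -4 -> the recorded entry deviates here
First deviation found at step 8; the corrected entry is r3 = -4.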